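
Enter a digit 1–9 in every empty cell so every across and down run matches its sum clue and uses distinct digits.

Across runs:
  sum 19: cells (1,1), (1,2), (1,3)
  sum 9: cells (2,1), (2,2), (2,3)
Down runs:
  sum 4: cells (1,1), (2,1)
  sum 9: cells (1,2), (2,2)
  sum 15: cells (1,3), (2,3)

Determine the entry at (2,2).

2

4 in 2 cells must be {1,3}.
The 19 across and the 4 down share only 3, so (1,1) = 3.
Given what's placed, (1,2) must be 7 to fit the 19 across and 9 down.
(1,3) = 19 − 10 = 9 completes the 19 across.
(2,1) = 4 − 3 = 1 completes the 4 down.
(2,2) = 9 − 7 = 2 completes the 9 down.
(2,3) = 9 − 3 = 6 completes the 9 across.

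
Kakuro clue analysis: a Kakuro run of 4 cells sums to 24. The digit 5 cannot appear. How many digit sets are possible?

4 distinct digits from 1–9 sum between 10 and 30.
Dropping sets that contain 5.
Enumerating: {1,6,8,9}, {2,6,7,9}, {3,4,8,9}, {3,6,7,8}.

4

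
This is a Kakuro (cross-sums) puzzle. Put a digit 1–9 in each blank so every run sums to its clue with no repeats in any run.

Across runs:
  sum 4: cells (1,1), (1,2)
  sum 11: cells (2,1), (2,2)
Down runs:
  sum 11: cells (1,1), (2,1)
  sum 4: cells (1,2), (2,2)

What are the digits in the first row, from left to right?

4 in 2 cells must be {1,3}.
The 4 across and the 11 down share only 3, so (1,1) = 3.
(1,2) = 4 − 3 = 1 completes the 4 across.
(2,1) = 11 − 3 = 8 completes the 11 down.
(2,2) = 11 − 8 = 3 completes the 11 across.

3 1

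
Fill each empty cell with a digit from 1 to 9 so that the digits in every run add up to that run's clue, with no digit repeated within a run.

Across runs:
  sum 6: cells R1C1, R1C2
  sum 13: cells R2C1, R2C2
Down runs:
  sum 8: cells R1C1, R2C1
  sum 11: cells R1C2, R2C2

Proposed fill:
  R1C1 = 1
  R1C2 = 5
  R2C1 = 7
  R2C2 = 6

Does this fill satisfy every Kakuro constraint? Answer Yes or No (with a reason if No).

Yes

Across: 1+5=6; 7+6=13. Down: 1+7=8; 5+6=11. No digit repeats within any run.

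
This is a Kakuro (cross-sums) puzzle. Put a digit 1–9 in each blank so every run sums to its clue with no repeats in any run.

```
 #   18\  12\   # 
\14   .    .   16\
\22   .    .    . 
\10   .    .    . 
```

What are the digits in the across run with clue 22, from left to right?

7, 6, 9

16 in 2 cells must be {7,9}.
Only 7 fits R3C3 under both its across sum 10 and down sum 16.
R2C3 = 16 − 7 = 9 completes the 16 down.
Nothing is forced directly, so branch on R3C1, whose candidates are 1 or 2. If R3C1 = 1: that forces R2C1 = 8, R2C2 = 5, after which R3C2 would have to be in {2} for the 10 across but in {1,3,4,6} for the 12 down — contradiction. So R3C1 = 2.
R1C1 = 9: the only remaining digit allowed by both the 14 across and the 18 down.
R1C2 = 14 − 9 = 5 completes the 14 across.
R2C1 = 18 − 11 = 7 completes the 18 down.
R2C2 = 22 − 16 = 6 completes the 22 across.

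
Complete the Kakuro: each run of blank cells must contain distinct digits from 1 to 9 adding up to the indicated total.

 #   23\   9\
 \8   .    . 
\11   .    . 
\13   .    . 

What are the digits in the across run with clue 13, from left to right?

23 in 3 cells must be {6,8,9}.
The 8 across and the 23 down share only 6, so R1C1 = 6.
R1C2 = 8 − 6 = 2 completes the 8 across.
Nothing is forced directly, so branch on R2C1, whose candidates are 8 or 9. If R2C1 = 9: then R2C2 would have to be in {2} for the 11 across but in {1,3,4,6} for the 9 down — contradiction. So R2C1 = 8.
R2C2 = 11 − 8 = 3 completes the 11 across.
R3C1 = 23 − 14 = 9 completes the 23 down.
R3C2 = 13 − 9 = 4 completes the 13 across.

9, 4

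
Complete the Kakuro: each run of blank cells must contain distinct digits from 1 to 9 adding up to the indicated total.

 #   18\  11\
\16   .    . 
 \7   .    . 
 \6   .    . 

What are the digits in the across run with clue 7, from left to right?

16 in 2 cells must be {7,9}.
The 16 across and the 11 down share only 7, so R1C2 = 7.
Given what's placed, R3C2 must be 1 to fit the 6 across and 11 down.
R1C1 = 16 − 7 = 9 completes the 16 across.
R2C2 = 11 − 8 = 3 completes the 11 down.
R3C1 = 6 − 1 = 5 completes the 6 across.
R2C1 = 7 − 3 = 4 completes the 7 across.

4 3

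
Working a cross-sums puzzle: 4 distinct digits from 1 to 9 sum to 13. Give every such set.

4 distinct digits from 1–9 sum between 10 and 30.

{1,2,3,7}; {1,2,4,6}; {1,3,4,5}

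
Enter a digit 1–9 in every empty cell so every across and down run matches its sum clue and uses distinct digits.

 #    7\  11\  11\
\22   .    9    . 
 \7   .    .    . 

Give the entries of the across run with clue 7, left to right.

7 in 3 cells must be {1,2,4}.
R2C2 = 11 − 9 = 2 completes the 11 down.
Given what's placed, R2C3 must be 4 to fit the 7 across and 11 down.
R1C3 = 11 − 4 = 7 completes the 11 down.
R2C1 = 7 − 6 = 1 completes the 7 across.
R1C1 = 22 − 16 = 6 completes the 22 across.

1 2 4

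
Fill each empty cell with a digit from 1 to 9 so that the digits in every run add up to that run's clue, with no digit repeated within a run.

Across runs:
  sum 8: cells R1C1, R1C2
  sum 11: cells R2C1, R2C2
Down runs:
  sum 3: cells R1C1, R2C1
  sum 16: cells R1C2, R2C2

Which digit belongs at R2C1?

3 in 2 cells must be {1,2}; 16 in 2 cells must be {7,9}.
The 8 across and the 16 down share only 7, so R1C2 = 7.
The 11 across and the 3 down share only 2, so R2C1 = 2.
R2C2 = 11 − 2 = 9 completes the 11 across.
R1C1 = 8 − 7 = 1 completes the 8 across.

2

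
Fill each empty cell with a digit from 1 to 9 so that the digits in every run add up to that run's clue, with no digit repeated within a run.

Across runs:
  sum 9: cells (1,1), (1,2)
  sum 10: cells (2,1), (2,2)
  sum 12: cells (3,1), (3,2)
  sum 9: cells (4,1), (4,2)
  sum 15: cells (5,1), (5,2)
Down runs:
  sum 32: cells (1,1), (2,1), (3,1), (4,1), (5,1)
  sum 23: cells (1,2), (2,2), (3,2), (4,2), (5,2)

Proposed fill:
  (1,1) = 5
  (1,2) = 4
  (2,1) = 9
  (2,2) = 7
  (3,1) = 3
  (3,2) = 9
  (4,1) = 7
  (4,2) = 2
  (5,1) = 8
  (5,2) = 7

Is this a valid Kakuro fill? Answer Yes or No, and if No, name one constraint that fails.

No — the across run (2,1)–(2,2) sums to 16, not 10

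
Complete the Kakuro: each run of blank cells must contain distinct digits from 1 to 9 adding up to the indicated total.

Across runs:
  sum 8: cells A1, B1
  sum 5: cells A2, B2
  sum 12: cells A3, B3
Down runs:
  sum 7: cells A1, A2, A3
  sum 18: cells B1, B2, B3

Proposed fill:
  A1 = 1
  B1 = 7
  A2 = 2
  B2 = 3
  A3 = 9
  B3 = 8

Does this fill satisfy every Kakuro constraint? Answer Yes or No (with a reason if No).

No — the across run A3–B3 sums to 17, not 12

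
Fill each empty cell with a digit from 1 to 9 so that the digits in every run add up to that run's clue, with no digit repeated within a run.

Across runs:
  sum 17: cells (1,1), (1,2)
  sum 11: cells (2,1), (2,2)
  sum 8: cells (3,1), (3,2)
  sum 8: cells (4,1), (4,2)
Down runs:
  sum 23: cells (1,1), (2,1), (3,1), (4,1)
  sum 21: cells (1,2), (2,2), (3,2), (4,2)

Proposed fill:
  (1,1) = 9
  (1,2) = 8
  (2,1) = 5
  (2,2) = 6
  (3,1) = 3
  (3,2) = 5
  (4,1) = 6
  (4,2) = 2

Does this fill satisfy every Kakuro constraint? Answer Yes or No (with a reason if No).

Yes

Across: 9+8=17; 5+6=11; 3+5=8; 6+2=8. Down: 9+5+3+6=23; 8+6+5+2=21. No digit repeats within any run.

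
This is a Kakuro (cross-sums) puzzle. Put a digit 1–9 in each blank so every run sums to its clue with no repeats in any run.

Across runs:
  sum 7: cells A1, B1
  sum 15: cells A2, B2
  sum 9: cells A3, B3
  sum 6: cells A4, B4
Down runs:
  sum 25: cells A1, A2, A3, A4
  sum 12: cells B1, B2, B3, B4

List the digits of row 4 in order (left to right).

5, 1

Only 6 fits B2 under both its across sum 15 and down sum 12.
A2 = 15 − 6 = 9 completes the 15 across.
Nothing is forced directly, so branch on B4, whose candidates are 1 or 2. If B4 = 2: that forces A4 = 4, A1 = 5, after which B1 would have to be in {2} for the 7 across but in {1,3} for the 12 down — contradiction. So B4 = 1.
A4 = 6 − 1 = 5 completes the 6 across.
No cell is forced outright now. A1 can only be 3 or 4 (the digits allowed by both its 7 across and its 25 down). If A1 = 3: then B1 would have to be in {4} for the 7 across but in {2,3} for the 12 down — contradiction. So A1 = 4.
B1 = 7 − 4 = 3 completes the 7 across.
A3 = 25 − 18 = 7 completes the 25 down.
B3 = 9 − 7 = 2 completes the 9 across.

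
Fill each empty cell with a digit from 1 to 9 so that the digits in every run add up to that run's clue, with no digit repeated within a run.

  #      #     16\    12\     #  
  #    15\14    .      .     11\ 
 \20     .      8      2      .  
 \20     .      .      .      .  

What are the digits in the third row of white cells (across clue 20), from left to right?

9 3 1 7

No cell is forced outright now. R1C2 can only be 5 or 6 (the digits allowed by both its 14 across and its 16 down). If R1C2 = 6: then R1C3 would have to be in {8} for the 14 across but in {1,3,4,6,7,9} for the 12 down — contradiction. So R1C2 = 5.
R1C3 = 14 − 5 = 9 completes the 14 across.
R3C2 = 16 − 13 = 3 completes the 16 down.
R3C3 = 12 − 11 = 1 completes the 12 down.
Nothing is forced directly, so branch on R3C1, whose candidates are 7 or 9. If R3C1 = 7: then R2C1 would have to be in {1,3,4,6,7,9} for the 20 across but in {8} for the 15 down — contradiction. So R3C1 = 9.
R2C1 = 15 − 9 = 6 completes the 15 down.
R2C4 = 20 − 16 = 4 completes the 20 across.
R3C4 = 20 − 13 = 7 completes the 20 across.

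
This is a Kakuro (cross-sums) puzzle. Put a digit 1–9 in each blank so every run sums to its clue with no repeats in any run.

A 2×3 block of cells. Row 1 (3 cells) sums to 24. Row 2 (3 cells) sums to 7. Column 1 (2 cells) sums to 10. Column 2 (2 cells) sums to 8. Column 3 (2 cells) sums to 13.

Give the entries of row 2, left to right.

24 in 3 cells must be {7,8,9}; 7 in 3 cells must be {1,2,4}.
The 24 across and the 8 down share only 7, so (1,2) = 7.
(2,2) = 8 − 7 = 1 completes the 8 down.
Given what's placed, (2,3) must be 4 to fit the 7 across and 13 down.
(1,3) = 13 − 4 = 9 completes the 13 down.
(2,1) = 7 − 5 = 2 completes the 7 across.
(1,1) = 24 − 16 = 8 completes the 24 across.

2, 1, 4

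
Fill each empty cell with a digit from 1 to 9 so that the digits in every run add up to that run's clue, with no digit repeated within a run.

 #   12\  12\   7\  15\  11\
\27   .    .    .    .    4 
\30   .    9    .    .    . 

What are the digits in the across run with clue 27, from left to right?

R1C2 = 12 − 9 = 3 completes the 12 down.
R2C5 = 11 − 4 = 7 completes the 11 down.
No cell is forced outright now. R1C3 can only be 5 or 6 (the digits allowed by both its 27 across and its 7 down). If R1C3 = 6: that forces R1C4 = 9, R2C3 = 1, after which R2C4 would have to be in {5,8} for the 30 across but in {6} for the 15 down — contradiction. So R1C3 = 5.
R2C3 = 7 − 5 = 2 completes the 7 down.
R2C4 = 8: the only remaining digit allowed by both the 30 across and the 15 down.
R1C4 = 15 − 8 = 7 completes the 15 down.
R2C1 = 30 − 26 = 4 completes the 30 across.
R1C1 = 27 − 19 = 8 completes the 27 across.

8 3 5 7 4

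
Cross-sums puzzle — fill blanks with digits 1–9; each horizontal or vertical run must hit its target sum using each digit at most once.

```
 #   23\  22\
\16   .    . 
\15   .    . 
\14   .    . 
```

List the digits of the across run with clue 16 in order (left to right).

16 in 2 cells must be {7,9}; 23 in 3 cells must be {6,8,9}.
The 16 across and the 23 down share only 9, so R1C1 = 9.
R1C2 = 16 − 9 = 7 completes the 16 across.
Nothing is forced directly, so branch on R2C1, whose candidates are 6 or 8. If R2C1 = 8: then R2C2 would have to be in {7} for the 15 across but in {6,9} for the 22 down — contradiction. So R2C1 = 6.
R2C2 = 15 − 6 = 9 completes the 15 across.
R3C1 = 23 − 15 = 8 completes the 23 down.
R3C2 = 14 − 8 = 6 completes the 14 across.

9 7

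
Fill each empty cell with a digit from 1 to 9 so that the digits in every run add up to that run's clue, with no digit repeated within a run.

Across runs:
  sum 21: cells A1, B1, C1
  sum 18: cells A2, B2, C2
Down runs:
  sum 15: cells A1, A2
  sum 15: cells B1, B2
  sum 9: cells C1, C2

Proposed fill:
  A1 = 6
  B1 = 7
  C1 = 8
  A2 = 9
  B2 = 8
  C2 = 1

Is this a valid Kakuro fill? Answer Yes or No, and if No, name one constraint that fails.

Yes

Across: 6+7+8=21; 9+8+1=18. Down: 6+9=15; 7+8=15; 8+1=9. No digit repeats within any run.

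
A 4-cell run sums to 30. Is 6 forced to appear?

The only way to make 30 from 4 distinct digits is {6,7,8,9}, which contains 6.

Yes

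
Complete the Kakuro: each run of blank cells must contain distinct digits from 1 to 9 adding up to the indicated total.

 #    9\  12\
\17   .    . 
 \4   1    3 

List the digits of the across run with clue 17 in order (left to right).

17 in 2 cells must be {8,9}; 4 in 2 cells must be {1,3}.
R1C1 = 9 − 1 = 8 completes the 9 down.
R1C2 = 17 − 8 = 9 completes the 17 across.

8 9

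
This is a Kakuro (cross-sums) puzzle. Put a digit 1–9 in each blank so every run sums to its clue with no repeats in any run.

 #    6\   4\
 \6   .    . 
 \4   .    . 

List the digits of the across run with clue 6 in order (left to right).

5 1

4 in 2 cells must be {1,3}.
The 6 across and the 4 down share only 1, so R1C2 = 1.
The 4 across and the 6 down share only 1, so R2C1 = 1.
R2C2 = 4 − 1 = 3 completes the 4 across.
R1C1 = 6 − 1 = 5 completes the 6 across.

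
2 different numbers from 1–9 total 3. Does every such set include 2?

The only way to make 3 from 2 distinct digits is {1,2}, which contains 2.

Yes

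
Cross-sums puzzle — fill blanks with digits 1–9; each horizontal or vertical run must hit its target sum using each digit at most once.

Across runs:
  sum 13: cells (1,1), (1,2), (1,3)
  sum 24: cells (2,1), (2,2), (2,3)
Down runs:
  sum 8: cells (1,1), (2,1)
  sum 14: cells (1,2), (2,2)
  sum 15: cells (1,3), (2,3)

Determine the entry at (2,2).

9

24 in 3 cells must be {7,8,9}.
The 24 across and the 8 down share only 7, so (2,1) = 7.
(1,1) = 8 − 7 = 1 completes the 8 down.
Nothing is forced directly, so branch on (2,2), whose candidates are 8 or 9. If (2,2) = 8: then (1,2) would have to be in {3,4,5,7,8,9} for the 13 across but in {6} for the 14 down — contradiction. So (2,2) = 9.
(1,2) = 14 − 9 = 5 completes the 14 down.
(1,3) = 13 − 6 = 7 completes the 13 across.
(2,3) = 24 − 16 = 8 completes the 24 across.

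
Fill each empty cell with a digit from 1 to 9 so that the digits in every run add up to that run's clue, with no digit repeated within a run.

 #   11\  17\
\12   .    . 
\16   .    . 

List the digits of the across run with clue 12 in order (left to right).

4 8

16 in 2 cells must be {7,9}; 17 in 2 cells must be {8,9}.
The 16 across and the 17 down share only 9, so R2C2 = 9.
R1C2 = 17 − 9 = 8 completes the 17 down.
R2C1 = 16 − 9 = 7 completes the 16 across.
R1C1 = 12 − 8 = 4 completes the 12 across.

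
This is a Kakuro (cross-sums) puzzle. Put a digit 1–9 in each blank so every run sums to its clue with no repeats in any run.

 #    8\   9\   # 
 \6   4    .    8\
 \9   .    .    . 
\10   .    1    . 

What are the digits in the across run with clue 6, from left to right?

R1C2 = 6 − 4 = 2 completes the 6 across.
R2C2 = 9 − 3 = 6 completes the 9 down.
Given what's placed, R3C1 must be 3 to fit the 10 across and 8 down.
R3C3 = 10 − 4 = 6 completes the 10 across.
R2C1 = 8 − 7 = 1 completes the 8 down.
R2C3 = 9 − 7 = 2 completes the 9 across.

4 2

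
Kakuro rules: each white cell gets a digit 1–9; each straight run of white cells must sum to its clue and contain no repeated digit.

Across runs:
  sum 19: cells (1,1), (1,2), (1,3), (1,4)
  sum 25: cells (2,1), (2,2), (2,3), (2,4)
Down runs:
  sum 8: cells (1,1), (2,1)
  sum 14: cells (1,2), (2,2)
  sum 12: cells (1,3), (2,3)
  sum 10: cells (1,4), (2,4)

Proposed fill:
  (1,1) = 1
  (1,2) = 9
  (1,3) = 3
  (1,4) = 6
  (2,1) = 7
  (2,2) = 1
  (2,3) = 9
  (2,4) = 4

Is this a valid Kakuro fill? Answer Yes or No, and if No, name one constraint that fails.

No — the down run (1,2)–(2,2) sums to 10, not 14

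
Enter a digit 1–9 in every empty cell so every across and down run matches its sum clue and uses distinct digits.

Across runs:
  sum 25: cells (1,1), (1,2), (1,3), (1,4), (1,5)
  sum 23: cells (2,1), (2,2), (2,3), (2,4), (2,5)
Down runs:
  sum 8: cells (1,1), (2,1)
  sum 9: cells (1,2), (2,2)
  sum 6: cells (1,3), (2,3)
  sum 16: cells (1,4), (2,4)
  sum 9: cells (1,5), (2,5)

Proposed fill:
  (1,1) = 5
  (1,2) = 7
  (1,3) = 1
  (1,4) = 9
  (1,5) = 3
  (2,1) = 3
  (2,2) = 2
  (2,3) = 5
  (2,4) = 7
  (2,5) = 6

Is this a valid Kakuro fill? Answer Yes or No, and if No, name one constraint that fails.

Yes

Across: 5+7+1+9+3=25; 3+2+5+7+6=23. Down: 5+3=8; 7+2=9; 1+5=6; 9+7=16; 3+6=9. No digit repeats within any run.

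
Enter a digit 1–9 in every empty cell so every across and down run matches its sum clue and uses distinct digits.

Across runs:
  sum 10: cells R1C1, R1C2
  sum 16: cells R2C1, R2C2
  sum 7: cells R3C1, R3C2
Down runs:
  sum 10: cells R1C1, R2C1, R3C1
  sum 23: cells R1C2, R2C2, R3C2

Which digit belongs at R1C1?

16 in 2 cells must be {7,9}; 23 in 3 cells must be {6,8,9}.
The 16 across and the 10 down share only 7, so R2C1 = 7.
R2C2 = 16 − 7 = 9 completes the 16 across.
Given what's placed, R3C2 must be 6 to fit the 7 across and 23 down.
R1C2 = 23 − 15 = 8 completes the 23 down.
R3C1 = 7 − 6 = 1 completes the 7 across.
R1C1 = 10 − 8 = 2 completes the 10 across.

2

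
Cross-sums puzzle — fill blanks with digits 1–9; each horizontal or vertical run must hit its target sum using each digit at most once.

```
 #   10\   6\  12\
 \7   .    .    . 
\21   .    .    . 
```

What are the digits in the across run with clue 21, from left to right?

9 4 8

7 in 3 cells must be {1,2,4}.
The 7 across and the 12 down share only 4, so R1C3 = 4.
R2C3 = 12 − 4 = 8 completes the 12 down.
Given what's placed, R2C2 must be 4 to fit the 21 across and 6 down.
R1C2 = 6 − 4 = 2 completes the 6 down.
R2C1 = 21 − 12 = 9 completes the 21 across.
R1C1 = 7 − 6 = 1 completes the 7 across.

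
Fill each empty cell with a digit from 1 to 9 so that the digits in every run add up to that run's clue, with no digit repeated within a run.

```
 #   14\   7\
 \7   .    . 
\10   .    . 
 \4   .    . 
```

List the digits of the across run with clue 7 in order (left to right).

4 in 2 cells must be {1,3}; 7 in 3 cells must be {1,2,4}.
The 4 across and the 7 down share only 1, so R3C2 = 1.
R3C1 = 4 − 1 = 3 completes the 4 across.
Nothing is forced directly, so branch on R1C2, whose candidates are 2 or 4. If R1C2 = 4: then R1C1 would have to be in {3} for the 7 across but in {2,4,5,6,7,9} for the 14 down — contradiction. So R1C2 = 2.
R1C1 = 7 − 2 = 5 completes the 7 across.
R2C1 = 14 − 8 = 6 completes the 14 down.
R2C2 = 10 − 6 = 4 completes the 10 across.

5 2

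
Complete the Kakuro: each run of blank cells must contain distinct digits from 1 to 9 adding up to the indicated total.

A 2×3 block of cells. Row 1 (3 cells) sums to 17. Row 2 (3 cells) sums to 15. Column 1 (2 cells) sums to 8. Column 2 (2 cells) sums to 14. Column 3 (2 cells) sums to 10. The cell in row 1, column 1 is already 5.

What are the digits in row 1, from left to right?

(2,1) = 8 − 5 = 3 completes the 8 down.
Nothing is forced directly, so branch on (2,2), whose candidates are 5 or 8. If (2,2) = 8: then (1,2) would have to be in {3,4,8,9} for the 17 across but in {6} for the 14 down — contradiction. So (2,2) = 5.
(1,2) = 14 − 5 = 9 completes the 14 down.
(1,3) = 17 − 14 = 3 completes the 17 across.
(2,3) = 15 − 8 = 7 completes the 15 across.

5 9 3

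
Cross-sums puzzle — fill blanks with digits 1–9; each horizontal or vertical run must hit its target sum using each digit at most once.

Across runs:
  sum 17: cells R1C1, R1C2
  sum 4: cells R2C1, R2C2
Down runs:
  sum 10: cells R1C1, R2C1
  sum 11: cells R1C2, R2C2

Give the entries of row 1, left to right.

17 in 2 cells must be {8,9}; 4 in 2 cells must be {1,3}.
The 4 across and the 11 down share only 3, so R2C2 = 3.
R1C2 = 11 − 3 = 8 completes the 11 down.
R2C1 = 4 − 3 = 1 completes the 4 across.
R1C1 = 17 − 8 = 9 completes the 17 across.

9 8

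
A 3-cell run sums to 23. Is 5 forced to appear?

No

The only way to make 23 from 3 distinct digits is {6,8,9}, which does not contain 5.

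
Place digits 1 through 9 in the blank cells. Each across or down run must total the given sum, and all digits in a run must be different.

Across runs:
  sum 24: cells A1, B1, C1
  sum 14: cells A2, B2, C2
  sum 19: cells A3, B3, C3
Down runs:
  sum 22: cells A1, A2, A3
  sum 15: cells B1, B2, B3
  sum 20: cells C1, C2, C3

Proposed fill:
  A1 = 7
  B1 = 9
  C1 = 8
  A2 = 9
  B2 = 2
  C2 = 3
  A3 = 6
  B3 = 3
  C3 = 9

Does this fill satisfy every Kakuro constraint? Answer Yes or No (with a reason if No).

No — the across run A3–C3 sums to 18, not 19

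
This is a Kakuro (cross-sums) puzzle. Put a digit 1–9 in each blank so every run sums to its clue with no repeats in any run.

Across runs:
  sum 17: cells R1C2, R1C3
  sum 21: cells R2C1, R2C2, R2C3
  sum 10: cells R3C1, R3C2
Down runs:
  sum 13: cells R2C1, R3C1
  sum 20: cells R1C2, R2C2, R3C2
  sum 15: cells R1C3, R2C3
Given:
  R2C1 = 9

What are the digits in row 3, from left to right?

17 in 2 cells must be {8,9}.
R3C1 = 13 − 9 = 4 completes the 13 down.
R3C2 = 10 − 4 = 6 completes the 10 across.
R1C2 = 9: the only remaining digit allowed by both the 17 across and the 20 down.
R1C3 = 17 − 9 = 8 completes the 17 across.
R2C2 = 20 − 15 = 5 completes the 20 down.
R2C3 = 21 − 14 = 7 completes the 21 across.

4 6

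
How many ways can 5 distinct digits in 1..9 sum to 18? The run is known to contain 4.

2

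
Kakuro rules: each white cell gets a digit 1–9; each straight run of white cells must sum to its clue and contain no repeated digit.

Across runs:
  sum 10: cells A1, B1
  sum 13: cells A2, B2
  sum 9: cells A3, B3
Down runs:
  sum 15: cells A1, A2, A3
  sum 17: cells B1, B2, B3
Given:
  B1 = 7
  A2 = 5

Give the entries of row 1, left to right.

3 7

A1 = 10 − 7 = 3 completes the 10 across.
B2 = 13 − 5 = 8 completes the 13 across.
A3 = 15 − 8 = 7 completes the 15 down.
B3 = 9 − 7 = 2 completes the 9 across.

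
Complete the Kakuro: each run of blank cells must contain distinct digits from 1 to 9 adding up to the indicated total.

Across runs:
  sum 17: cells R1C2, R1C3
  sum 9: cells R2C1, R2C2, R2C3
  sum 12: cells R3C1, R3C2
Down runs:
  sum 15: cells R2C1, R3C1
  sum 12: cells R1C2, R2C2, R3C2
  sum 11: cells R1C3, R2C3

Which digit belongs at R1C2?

8

17 in 2 cells must be {8,9}.
The 9 across and the 15 down share only 6, so R2C1 = 6.
R2C3 = 2: the only remaining digit allowed by both the 9 across and the 11 down.
R3C1 = 15 − 6 = 9 completes the 15 down.
R3C2 = 12 − 9 = 3 completes the 12 across.
R1C2 = 8: the only remaining digit allowed by both the 17 across and the 12 down.
R1C3 = 17 − 8 = 9 completes the 17 across.
R2C2 = 9 − 8 = 1 completes the 9 across.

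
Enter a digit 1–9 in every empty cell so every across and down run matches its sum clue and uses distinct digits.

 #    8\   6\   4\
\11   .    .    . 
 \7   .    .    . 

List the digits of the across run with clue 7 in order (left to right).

2, 4, 1

7 in 3 cells must be {1,2,4}; 4 in 2 cells must be {1,3}.
The 7 across and the 4 down share only 1, so R2C3 = 1.
R1C3 = 4 − 1 = 3 completes the 4 down.
Given what's placed, R2C1 must be 2 to fit the 7 across and 8 down.
R2C2 = 7 − 3 = 4 completes the 7 across.
R1C1 = 8 − 2 = 6 completes the 8 down.
R1C2 = 11 − 9 = 2 completes the 11 across.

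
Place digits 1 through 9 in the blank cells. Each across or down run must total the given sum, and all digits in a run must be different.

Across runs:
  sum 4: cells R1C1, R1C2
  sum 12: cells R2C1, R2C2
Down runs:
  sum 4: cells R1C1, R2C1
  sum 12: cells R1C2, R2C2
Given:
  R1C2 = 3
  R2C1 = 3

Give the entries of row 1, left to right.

1, 3

4 in 2 cells must be {1,3}.
R1C1 = 4 − 3 = 1 completes the 4 across.
R2C2 = 12 − 3 = 9 completes the 12 across.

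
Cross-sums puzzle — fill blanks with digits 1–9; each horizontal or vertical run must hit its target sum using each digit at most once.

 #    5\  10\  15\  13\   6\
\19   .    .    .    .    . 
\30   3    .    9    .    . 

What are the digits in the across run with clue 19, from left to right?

R1C1 = 5 − 3 = 2 completes the 5 down.
R1C3 = 15 − 9 = 6 completes the 15 down.
R1C4 = 7: the only remaining digit allowed by both the 19 across and the 13 down.
Given what's placed, R1C5 must be 1 to fit the 19 across and 6 down.
R2C4 = 13 − 7 = 6 completes the 13 down.
R2C5 = 6 − 1 = 5 completes the 6 down.
R1C2 = 19 − 16 = 3 completes the 19 across.
R2C2 = 30 − 23 = 7 completes the 30 across.

2, 3, 6, 7, 1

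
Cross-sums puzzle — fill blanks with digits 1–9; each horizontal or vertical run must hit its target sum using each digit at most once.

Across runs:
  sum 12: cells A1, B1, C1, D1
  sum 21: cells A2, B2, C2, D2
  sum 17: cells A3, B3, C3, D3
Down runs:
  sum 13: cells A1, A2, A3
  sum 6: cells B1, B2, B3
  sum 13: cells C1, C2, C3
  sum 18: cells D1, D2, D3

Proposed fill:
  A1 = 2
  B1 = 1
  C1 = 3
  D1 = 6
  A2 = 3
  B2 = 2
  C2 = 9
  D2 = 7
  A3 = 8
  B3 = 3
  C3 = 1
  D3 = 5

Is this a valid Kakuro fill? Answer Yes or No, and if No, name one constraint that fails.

Across: 2+1+3+6=12; 3+2+9+7=21; 8+3+1+5=17. Down: 2+3+8=13; 1+2+3=6; 3+9+1=13; 6+7+5=18. No digit repeats within any run.

Yes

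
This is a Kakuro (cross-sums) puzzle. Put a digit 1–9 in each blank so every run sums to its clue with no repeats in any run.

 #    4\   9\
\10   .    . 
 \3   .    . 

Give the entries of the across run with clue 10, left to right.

3 7

3 in 2 cells must be {1,2}; 4 in 2 cells must be {1,3}.
The 3 across and the 4 down share only 1, so R2C1 = 1.
R2C2 = 3 − 1 = 2 completes the 3 across.
R1C1 = 4 − 1 = 3 completes the 4 down.
R1C2 = 10 − 3 = 7 completes the 10 across.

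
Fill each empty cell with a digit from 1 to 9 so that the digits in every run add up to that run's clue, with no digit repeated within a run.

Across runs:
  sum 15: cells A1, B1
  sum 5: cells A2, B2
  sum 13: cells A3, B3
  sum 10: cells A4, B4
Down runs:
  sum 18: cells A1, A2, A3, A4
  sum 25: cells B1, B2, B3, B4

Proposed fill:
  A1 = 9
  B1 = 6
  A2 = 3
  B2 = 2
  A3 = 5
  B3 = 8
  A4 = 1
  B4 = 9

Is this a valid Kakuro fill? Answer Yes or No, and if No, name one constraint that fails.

Across: 9+6=15; 3+2=5; 5+8=13; 1+9=10. Down: 9+3+5+1=18; 6+2+8+9=25. No digit repeats within any run.

Yes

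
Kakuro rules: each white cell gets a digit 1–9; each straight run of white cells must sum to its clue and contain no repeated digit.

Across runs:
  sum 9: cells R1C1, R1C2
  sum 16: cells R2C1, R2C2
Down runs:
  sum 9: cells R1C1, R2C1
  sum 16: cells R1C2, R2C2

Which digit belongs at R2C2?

9

16 in 2 cells must be {7,9}.
The 9 across and the 16 down share only 7, so R1C2 = 7.
The 16 across and the 9 down share only 7, so R2C1 = 7.
R2C2 = 16 − 7 = 9 completes the 16 across.
R1C1 = 9 − 7 = 2 completes the 9 across.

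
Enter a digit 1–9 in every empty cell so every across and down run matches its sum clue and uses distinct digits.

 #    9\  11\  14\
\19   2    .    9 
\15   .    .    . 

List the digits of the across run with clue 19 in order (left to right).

R1C2 = 19 − 11 = 8 completes the 19 across.
R2C1 = 9 − 2 = 7 completes the 9 down.
R2C2 = 11 − 8 = 3 completes the 11 down.
R2C3 = 15 − 10 = 5 completes the 15 across.

2 8 9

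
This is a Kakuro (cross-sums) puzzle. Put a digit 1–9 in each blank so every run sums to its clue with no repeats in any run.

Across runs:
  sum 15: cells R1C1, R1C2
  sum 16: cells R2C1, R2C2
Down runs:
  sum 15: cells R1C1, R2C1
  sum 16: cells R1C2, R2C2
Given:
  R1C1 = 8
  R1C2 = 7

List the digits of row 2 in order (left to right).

7 9

16 in 2 cells must be {7,9}.
R2C1 = 15 − 8 = 7 completes the 15 down.
R2C2 = 16 − 7 = 9 completes the 16 across.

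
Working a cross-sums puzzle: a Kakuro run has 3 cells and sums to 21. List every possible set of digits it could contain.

{4,8,9}; {5,7,9}; {6,7,8}

3 distinct digits from 1–9 sum between 6 and 24.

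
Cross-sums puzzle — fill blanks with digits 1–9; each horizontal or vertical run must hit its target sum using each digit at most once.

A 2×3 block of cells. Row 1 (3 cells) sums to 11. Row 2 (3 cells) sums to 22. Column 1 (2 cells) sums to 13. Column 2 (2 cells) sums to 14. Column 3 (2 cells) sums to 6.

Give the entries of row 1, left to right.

The 22 across and the 6 down share only 5, so (2,3) = 5.
(1,3) = 6 − 5 = 1 completes the 6 down.
Nothing is forced directly, so branch on (1,2), whose candidates are 6 or 8. If (1,2) = 8: then (1,1) would have to be in {2} for the 11 across but in {4,5,6,7,8,9} for the 13 down — contradiction. So (1,2) = 6.
(1,1) = 11 − 7 = 4 completes the 11 across.
(2,1) = 13 − 4 = 9 completes the 13 down.
(2,2) = 22 − 14 = 8 completes the 22 across.

4, 6, 1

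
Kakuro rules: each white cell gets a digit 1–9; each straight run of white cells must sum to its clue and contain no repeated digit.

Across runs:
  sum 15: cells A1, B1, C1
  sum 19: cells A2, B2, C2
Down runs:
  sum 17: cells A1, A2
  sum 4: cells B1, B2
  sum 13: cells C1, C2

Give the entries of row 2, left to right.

9 3 7

17 in 2 cells must be {8,9}; 4 in 2 cells must be {1,3}.
The 19 across and the 4 down share only 3, so B2 = 3.
B1 = 4 − 3 = 1 completes the 4 down.
Given what's placed, A2 must be 9 to fit the 19 across and 17 down.
C2 = 19 − 12 = 7 completes the 19 across.
A1 = 17 − 9 = 8 completes the 17 down.
C1 = 15 − 9 = 6 completes the 15 across.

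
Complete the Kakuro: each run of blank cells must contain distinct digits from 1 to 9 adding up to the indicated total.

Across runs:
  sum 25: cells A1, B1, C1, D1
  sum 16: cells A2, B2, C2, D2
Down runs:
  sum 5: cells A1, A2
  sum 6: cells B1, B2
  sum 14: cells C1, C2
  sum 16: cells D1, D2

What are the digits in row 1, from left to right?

3, 5, 8, 9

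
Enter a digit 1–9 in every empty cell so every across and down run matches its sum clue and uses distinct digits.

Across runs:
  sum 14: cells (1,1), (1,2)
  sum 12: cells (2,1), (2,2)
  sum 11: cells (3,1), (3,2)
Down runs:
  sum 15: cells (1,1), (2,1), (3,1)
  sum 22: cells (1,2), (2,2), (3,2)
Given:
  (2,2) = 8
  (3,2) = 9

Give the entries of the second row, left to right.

(1,2) = 22 − 17 = 5 completes the 22 down.
(2,1) = 12 − 8 = 4 completes the 12 across.
(3,1) = 11 − 9 = 2 completes the 11 across.
(1,1) = 14 − 5 = 9 completes the 14 across.

4 8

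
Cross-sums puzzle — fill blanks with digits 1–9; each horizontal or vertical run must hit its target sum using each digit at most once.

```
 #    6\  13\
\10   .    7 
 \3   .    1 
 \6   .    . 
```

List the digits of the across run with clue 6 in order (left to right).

3 in 2 cells must be {1,2}; 6 in 3 cells must be {1,2,3}.
R1C1 = 10 − 7 = 3 completes the 10 across.
R2C1 = 3 − 1 = 2 completes the 3 across.
R3C1 = 6 − 5 = 1 completes the 6 down.
R3C2 = 6 − 1 = 5 completes the 6 across.

1 5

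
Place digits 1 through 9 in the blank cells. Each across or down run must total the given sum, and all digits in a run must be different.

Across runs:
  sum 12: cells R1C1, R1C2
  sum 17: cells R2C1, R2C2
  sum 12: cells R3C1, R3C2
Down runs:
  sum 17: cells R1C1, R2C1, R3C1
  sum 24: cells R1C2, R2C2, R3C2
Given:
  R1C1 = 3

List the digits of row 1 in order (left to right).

3 9

17 in 2 cells must be {8,9}; 24 in 3 cells must be {7,8,9}.
R1C2 = 12 − 3 = 9 completes the 12 across.
R2C2 = 8: the only remaining digit allowed by both the 17 across and the 24 down.
R3C2 = 24 − 17 = 7 completes the 24 down.
R2C1 = 17 − 8 = 9 completes the 17 across.
R3C1 = 12 − 7 = 5 completes the 12 across.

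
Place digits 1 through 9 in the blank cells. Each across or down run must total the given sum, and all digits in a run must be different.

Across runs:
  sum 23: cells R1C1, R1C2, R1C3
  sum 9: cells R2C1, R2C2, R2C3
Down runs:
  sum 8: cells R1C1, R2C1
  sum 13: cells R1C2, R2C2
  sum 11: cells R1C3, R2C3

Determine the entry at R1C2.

23 in 3 cells must be {6,8,9}.
The 23 across and the 8 down share only 6, so R1C1 = 6.
R2C1 = 8 − 6 = 2 completes the 8 down.
Nothing is forced directly, so branch on R2C2, whose candidates are 4 or 6. If R2C2 = 6: then R1C2 would have to be in {8,9} for the 23 across but in {7} for the 13 down — contradiction. So R2C2 = 4.
R1C2 = 13 − 4 = 9 completes the 13 down.
R1C3 = 23 − 15 = 8 completes the 23 across.
R2C3 = 9 − 6 = 3 completes the 9 across.

9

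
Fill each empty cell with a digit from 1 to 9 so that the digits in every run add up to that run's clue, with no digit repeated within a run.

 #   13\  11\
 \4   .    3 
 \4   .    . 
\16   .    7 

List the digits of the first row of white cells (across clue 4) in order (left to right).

4 in 2 cells must be {1,3}; 16 in 2 cells must be {7,9}.
R1C1 = 4 − 3 = 1 completes the 4 across.
Given what's placed, R2C1 must be 3 to fit the 4 across and 13 down.
R2C2 = 4 − 3 = 1 completes the 4 across.
R3C1 = 16 − 7 = 9 completes the 16 across.

1 3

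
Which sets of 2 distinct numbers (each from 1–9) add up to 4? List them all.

{1,3}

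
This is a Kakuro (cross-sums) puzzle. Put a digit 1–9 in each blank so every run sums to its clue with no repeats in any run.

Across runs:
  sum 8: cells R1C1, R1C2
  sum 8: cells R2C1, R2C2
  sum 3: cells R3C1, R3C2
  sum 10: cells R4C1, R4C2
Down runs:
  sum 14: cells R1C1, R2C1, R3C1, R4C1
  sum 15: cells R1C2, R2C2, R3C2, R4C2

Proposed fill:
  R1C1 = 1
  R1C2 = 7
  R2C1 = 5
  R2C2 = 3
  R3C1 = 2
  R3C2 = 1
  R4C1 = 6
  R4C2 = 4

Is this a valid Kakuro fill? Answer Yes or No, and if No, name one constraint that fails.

Yes

Across: 1+7=8; 5+3=8; 2+1=3; 6+4=10. Down: 1+5+2+6=14; 7+3+1+4=15. No digit repeats within any run.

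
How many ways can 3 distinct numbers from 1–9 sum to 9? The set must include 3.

3 distinct digits from 1–9 sum between 6 and 24.
Keeping only sets containing 3.
Enumerating: {1,3,5}, {2,3,4}.

2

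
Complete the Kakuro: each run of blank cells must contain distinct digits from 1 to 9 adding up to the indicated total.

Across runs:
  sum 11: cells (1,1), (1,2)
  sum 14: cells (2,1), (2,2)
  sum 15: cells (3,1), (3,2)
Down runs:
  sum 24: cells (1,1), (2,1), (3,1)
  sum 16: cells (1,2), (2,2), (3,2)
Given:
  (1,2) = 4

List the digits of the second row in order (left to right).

9, 5

24 in 3 cells must be {7,8,9}.
(1,1) = 11 − 4 = 7 completes the 11 across.
Nothing is forced directly, so branch on (2,1), whose candidates are 8 or 9. If (2,1) = 8: then (2,2) would have to be in {6} for the 14 across but in {3,5,7,9} for the 16 down — contradiction. So (2,1) = 9.
(2,2) = 14 − 9 = 5 completes the 14 across.
(3,1) = 24 − 16 = 8 completes the 24 down.
(3,2) = 15 − 8 = 7 completes the 15 across.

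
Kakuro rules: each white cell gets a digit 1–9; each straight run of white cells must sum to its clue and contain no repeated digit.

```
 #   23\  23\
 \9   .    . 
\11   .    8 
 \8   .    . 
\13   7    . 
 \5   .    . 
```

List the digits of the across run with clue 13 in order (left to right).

7 6

R2C1 = 11 − 8 = 3 completes the 11 across.
R4C2 = 13 − 7 = 6 completes the 13 across.
Nothing is forced directly, so branch on R5C1, whose candidates are 1 or 2 or 4. If R5C1 = 1: then R3C1 would have to be in {1,2,3,5,6,7} for the 8 across but in {4,8} for the 23 down — contradiction. If R5C1 = 4: that forces R3C1 = 1, after which R3C2 would have to be in {7} for the 8 across but in {1,2,3,4,5} for the 23 down — contradiction. So R5C1 = 2.
R5C2 = 5 − 2 = 3 completes the 5 across.
Nothing is forced directly, so branch on R1C1, whose candidates are 5 or 6. If R1C1 = 6: then R1C2 would have to be in {3} for the 9 across but in {1,2,4,5} for the 23 down — contradiction. So R1C1 = 5.
R1C2 = 9 − 5 = 4 completes the 9 across.
R3C1 = 23 − 17 = 6 completes the 23 down.
R3C2 = 8 − 6 = 2 completes the 8 across.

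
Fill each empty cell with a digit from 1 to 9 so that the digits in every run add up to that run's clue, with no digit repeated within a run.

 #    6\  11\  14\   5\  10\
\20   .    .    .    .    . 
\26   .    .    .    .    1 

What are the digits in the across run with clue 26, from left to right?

R1C5 = 10 − 1 = 9 completes the 10 down.
R1C3 = 5: the only remaining digit allowed by both the 20 across and the 14 down.
R2C3 = 14 − 5 = 9 completes the 14 down.
Nothing is forced directly, so branch on R1C1, whose candidates are 1 or 2. If R1C1 = 2: that forces R1C2 = 3, R1C4 = 1, R2C1 = 4, after which R2C2 would have to be in {5,7} for the 26 across but in {8} for the 11 down — contradiction. So R1C1 = 1.
R2C1 = 6 − 1 = 5 completes the 6 down.
No cell is forced outright now. R2C4 can only be 3 or 4 (the digits allowed by both its 26 across and its 5 down). If R2C4 = 4: then R1C4 would have to be in {2,3} for the 20 across but in {1} for the 5 down — contradiction. So R2C4 = 3.
R1C4 = 5 − 3 = 2 completes the 5 down.
R2C2 = 26 − 18 = 8 completes the 26 across.

5 8 9 3 1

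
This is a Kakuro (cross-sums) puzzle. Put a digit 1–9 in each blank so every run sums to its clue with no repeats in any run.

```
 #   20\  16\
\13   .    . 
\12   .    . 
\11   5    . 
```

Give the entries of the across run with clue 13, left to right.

6, 7

R3C2 = 11 − 5 = 6 completes the 11 across.
Nothing is forced directly, so branch on R1C2, whose candidates are 7 or 8 or 9. If R1C2 = 8: then R1C1 would have to be in {5} for the 13 across but in {6,7,8,9} for the 20 down — contradiction. If R1C2 = 9: then R1C1 would have to be in {4} for the 13 across but in {6,7,8,9} for the 20 down — contradiction. So R1C2 = 7.
R1C1 = 13 − 7 = 6 completes the 13 across.
R2C1 = 20 − 11 = 9 completes the 20 down.
R2C2 = 12 − 9 = 3 completes the 12 across.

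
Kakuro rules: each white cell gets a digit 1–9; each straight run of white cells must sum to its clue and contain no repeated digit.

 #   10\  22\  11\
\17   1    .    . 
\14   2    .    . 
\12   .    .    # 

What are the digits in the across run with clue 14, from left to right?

2 8 4

R3C1 = 10 − 3 = 7 completes the 10 down.
R3C2 = 12 − 7 = 5 completes the 12 across.
R1C2 = 9: the only remaining digit allowed by both the 17 across and the 22 down.
R1C3 = 17 − 10 = 7 completes the 17 across.
R2C2 = 22 − 14 = 8 completes the 22 down.
R2C3 = 14 − 10 = 4 completes the 14 across.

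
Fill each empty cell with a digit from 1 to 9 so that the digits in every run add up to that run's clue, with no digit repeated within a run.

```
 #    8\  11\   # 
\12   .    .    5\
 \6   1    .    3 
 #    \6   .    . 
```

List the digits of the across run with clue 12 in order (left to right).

6 in 3 cells must be {1,2,3}.
R1C1 = 8 − 1 = 7 completes the 8 down.
R1C2 = 12 − 7 = 5 completes the 12 across.
R2C2 = 6 − 4 = 2 completes the 6 across.
R3C2 = 11 − 7 = 4 completes the 11 down.
R3C3 = 6 − 4 = 2 completes the 6 across.

7 5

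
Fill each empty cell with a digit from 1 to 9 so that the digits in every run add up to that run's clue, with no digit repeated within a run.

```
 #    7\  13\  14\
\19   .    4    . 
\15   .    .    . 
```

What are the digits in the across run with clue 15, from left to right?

Given what's placed, R1C1 must be 6 to fit the 19 across and 7 down.
R1C3 = 19 − 10 = 9 completes the 19 across.
R2C1 = 7 − 6 = 1 completes the 7 down.
R2C2 = 13 − 4 = 9 completes the 13 down.
R2C3 = 15 − 10 = 5 completes the 15 across.

1, 9, 5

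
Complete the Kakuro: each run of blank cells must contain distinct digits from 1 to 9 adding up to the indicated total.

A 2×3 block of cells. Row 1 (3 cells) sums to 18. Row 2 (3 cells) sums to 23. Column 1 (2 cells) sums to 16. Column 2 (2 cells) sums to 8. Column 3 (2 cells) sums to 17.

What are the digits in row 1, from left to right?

7, 2, 9

23 in 3 cells must be {6,8,9}; 16 in 2 cells must be {7,9}; 17 in 2 cells must be {8,9}.
The 23 across and the 16 down share only 9, so (2,1) = 9.
Given what's placed, (2,2) must be 6 to fit the 23 across and 8 down.
(2,3) = 23 − 15 = 8 completes the 23 across.
(1,1) = 16 − 9 = 7 completes the 16 down.
(1,2) = 8 − 6 = 2 completes the 8 down.
(1,3) = 18 − 9 = 9 completes the 18 across.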